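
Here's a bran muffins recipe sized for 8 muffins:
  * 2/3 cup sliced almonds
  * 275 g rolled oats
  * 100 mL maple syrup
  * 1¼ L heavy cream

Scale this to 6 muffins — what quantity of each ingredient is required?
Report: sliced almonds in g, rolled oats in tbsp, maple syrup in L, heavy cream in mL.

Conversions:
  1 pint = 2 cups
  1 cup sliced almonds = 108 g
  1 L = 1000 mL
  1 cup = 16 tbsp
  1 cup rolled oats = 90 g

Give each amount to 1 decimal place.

Scaling factor: 6/8 = 3/4 = 0.75.
sliced almonds: 2/3 cup × 3/4 × 108 g/cup = 54.0 g
rolled oats: 275 g × 3/4 ÷ 90 g/cup × 16 tbsp/cup ≈ 36.7 tbsp
maple syrup: 100 mL × 3/4 ÷ 1000 mL/L ≈ 0.1 L
heavy cream: 1.25 L × 3/4 × 1000 mL/L = 937.5 mL

sliced almonds: 54.0 g; rolled oats: 36.7 tbsp; maple syrup: 0.1 L; heavy cream: 937.5 mL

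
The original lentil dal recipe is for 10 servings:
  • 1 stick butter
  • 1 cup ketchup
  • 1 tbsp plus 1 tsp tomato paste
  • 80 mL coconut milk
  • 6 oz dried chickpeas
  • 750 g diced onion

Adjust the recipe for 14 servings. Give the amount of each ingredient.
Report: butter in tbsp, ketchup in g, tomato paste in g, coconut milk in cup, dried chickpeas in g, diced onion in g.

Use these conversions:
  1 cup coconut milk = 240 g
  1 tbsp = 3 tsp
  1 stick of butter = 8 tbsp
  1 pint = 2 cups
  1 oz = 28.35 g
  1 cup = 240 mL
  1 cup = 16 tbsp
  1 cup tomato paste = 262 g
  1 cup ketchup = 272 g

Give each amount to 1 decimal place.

butter: 11.2 tbsp; ketchup: 380.8 g; tomato paste: 30.6 g; coconut milk: 0.5 cup; dried chickpeas: 238.1 g; diced onion: 1050.0 g

Scaling factor: 14/10 = 7/5 = 1.4.
butter: 1 stick × 7/5 × 8 tbsp/stick = 11.2 tbsp
ketchup: 1 cup × 7/5 × 272 g/cup = 380.8 g
tomato paste: (1 tbsp + 1 tsp = 4/3 tbsp) × 7/5 ÷ 16 tbsp/cup × 262 g/cup ≈ 30.6 g
coconut milk: 80 mL × 7/5 ÷ 240 mL/cup ≈ 0.5 cup
dried chickpeas: 6 oz × 7/5 × 28.35 g/oz ≈ 238.1 g
diced onion: 750 g × 7/5 = 1050.0 g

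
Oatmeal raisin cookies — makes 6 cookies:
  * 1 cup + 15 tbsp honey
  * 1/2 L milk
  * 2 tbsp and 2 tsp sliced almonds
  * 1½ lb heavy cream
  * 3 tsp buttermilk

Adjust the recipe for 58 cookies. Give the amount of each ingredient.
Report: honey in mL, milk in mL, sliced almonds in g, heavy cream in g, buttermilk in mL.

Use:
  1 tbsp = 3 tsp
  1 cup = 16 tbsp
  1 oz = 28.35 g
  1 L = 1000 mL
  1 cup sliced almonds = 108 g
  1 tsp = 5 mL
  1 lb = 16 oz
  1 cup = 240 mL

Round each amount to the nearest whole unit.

honey: 4495 mL; milk: 4833 mL; sliced almonds: 174 g; heavy cream: 6577 g; buttermilk: 145 mL

Scaling factor: 58/6 = 29/3.
honey: (1 cup + 15 tbsp = 1.9375 cup) × 29/3 × 240 mL/cup = 4495 mL
milk: 0.5 L × 29/3 × 1000 mL/L ≈ 4833 mL
sliced almonds: (2 tbsp + 2 tsp = 8/3 tbsp) × 29/3 ÷ 16 tbsp/cup × 108 g/cup = 174 g
heavy cream: 1.5 lb × 29/3 × 16 oz/lb × 28.35 g/oz ≈ 6577 g
buttermilk: 3 tsp × 29/3 × 5 mL/tsp = 145 mL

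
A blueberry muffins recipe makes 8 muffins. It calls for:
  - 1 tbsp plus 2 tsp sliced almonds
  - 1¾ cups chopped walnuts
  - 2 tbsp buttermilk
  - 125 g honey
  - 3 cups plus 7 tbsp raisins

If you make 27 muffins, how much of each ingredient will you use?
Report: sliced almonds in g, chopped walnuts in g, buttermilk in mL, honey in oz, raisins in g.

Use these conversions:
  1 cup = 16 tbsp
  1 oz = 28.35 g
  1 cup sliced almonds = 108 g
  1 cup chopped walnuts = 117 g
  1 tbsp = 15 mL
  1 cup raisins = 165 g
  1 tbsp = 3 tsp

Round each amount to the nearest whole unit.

sliced almonds: 38 g; chopped walnuts: 691 g; buttermilk: 101 mL; honey: 15 oz; raisins: 1914 g

Scaling factor: 27/8 = 3.375.
sliced almonds: (1 tbsp + 2 tsp = 5/3 tbsp) × 27/8 ÷ 16 tbsp/cup × 108 g/cup ≈ 38 g
chopped walnuts: 1.75 cup × 27/8 × 117 g/cup ≈ 691 g
buttermilk: 2 tbsp × 27/8 × 15 mL/tbsp ≈ 101 mL
honey: 125 g × 27/8 ÷ 28.35 g/oz ≈ 15 oz
raisins: (3 cup + 7 tbsp = 3.4375 cup) × 27/8 × 165 g/cup ≈ 1914 g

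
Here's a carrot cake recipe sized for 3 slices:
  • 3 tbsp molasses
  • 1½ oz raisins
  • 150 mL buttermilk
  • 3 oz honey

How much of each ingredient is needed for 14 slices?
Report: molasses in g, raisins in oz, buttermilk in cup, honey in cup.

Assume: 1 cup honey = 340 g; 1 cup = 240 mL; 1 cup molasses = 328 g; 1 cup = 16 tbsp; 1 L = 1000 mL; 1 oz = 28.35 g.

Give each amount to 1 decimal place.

molasses: 287.0 g; raisins: 7.0 oz; buttermilk: 2.9 cup; honey: 1.2 cup

Scaling factor: 14/3.
molasses: 3 tbsp × 14/3 ÷ 16 tbsp/cup × 328 g/cup = 287.0 g
raisins: 1.5 oz × 14/3 = 7.0 oz
buttermilk: 150 mL × 14/3 ÷ 240 mL/cup ≈ 2.9 cup
honey: 3 oz × 14/3 × 28.35 g/oz ÷ 340 g/cup ≈ 1.2 cup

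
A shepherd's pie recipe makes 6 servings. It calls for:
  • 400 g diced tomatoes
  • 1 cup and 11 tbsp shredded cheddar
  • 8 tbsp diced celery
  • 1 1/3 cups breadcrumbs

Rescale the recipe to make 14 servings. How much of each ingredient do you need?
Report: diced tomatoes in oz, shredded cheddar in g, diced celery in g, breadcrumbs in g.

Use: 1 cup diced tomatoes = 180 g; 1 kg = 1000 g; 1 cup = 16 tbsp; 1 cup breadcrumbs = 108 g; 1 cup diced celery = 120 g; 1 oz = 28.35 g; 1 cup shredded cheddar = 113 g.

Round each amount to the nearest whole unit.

Scaling factor: 14/6 = 7/3.
diced tomatoes: 400 g × 7/3 ÷ 28.35 g/oz ≈ 33 oz
shredded cheddar: (1 cup + 11 tbsp = 1.6875 cup) × 7/3 × 113 g/cup ≈ 445 g
diced celery: 8 tbsp × 7/3 ÷ 16 tbsp/cup × 120 g/cup = 140 g
breadcrumbs: 4/3 cup × 7/3 × 108 g/cup = 336 g

diced tomatoes: 33 oz; shredded cheddar: 445 g; diced celery: 140 g; breadcrumbs: 336 g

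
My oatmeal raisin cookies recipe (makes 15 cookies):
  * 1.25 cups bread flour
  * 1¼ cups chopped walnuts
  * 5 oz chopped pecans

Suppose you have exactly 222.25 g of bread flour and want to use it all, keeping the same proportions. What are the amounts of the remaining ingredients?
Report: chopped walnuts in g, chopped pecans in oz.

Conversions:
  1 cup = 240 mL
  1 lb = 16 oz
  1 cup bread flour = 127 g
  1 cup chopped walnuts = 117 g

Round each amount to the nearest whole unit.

The original recipe has 158.75 g of bread flour, so the scaling factor is 222.25 ÷ 158.75 = 7/5 = 1.4.
chopped walnuts: 1.25 cup × 7/5 × 117 g/cup ≈ 205 g
chopped pecans: 5 oz × 7/5 = 7 oz

chopped walnuts: 205 g; chopped pecans: 7 oz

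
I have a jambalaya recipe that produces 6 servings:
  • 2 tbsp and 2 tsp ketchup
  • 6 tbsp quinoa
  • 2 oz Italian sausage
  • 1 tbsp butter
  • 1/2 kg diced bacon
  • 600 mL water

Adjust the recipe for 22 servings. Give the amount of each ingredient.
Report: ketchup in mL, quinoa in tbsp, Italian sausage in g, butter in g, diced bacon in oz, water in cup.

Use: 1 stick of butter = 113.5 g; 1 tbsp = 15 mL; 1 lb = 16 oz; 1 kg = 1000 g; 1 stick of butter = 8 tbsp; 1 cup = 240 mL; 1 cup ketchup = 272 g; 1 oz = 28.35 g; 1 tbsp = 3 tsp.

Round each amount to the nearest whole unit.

Scaling factor: 22/6 = 11/3.
ketchup: (2 tbsp + 2 tsp = 8/3 tbsp) × 11/3 × 15 mL/tbsp ≈ 147 mL
quinoa: 6 tbsp × 11/3 = 22 tbsp
Italian sausage: 2 oz × 11/3 × 28.35 g/oz ≈ 208 g
butter: 1 tbsp × 11/3 ÷ 8 tbsp/stick × 113.5 g/stick ≈ 52 g
diced bacon: 0.5 kg × 11/3 × 1000 g/kg ÷ 28.35 g/oz ≈ 65 oz
water: 600 mL × 11/3 ÷ 240 mL/cup ≈ 9 cup

ketchup: 147 mL; quinoa: 22 tbsp; Italian sausage: 208 g; butter: 52 g; diced bacon: 65 oz; water: 9 cup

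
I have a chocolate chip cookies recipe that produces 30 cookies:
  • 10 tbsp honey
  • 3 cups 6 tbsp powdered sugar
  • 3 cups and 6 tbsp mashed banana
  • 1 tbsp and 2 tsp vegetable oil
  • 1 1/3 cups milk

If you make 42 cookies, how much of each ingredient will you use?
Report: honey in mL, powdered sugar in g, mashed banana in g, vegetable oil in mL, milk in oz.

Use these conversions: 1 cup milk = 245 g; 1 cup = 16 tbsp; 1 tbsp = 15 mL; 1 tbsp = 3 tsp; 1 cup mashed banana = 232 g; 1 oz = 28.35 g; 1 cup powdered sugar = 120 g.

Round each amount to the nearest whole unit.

honey: 210 mL; powdered sugar: 567 g; mashed banana: 1096 g; vegetable oil: 35 mL; milk: 16 oz

Scaling factor: 42/30 = 7/5 = 1.4.
honey: 10 tbsp × 7/5 × 15 mL/tbsp = 210 mL
powdered sugar: (3 cup + 6 tbsp = 3.375 cup) × 7/5 × 120 g/cup = 567 g
mashed banana: (3 cup + 6 tbsp = 3.375 cup) × 7/5 × 232 g/cup ≈ 1096 g
vegetable oil: (1 tbsp + 2 tsp = 5/3 tbsp) × 7/5 × 15 mL/tbsp = 35 mL
milk: 4/3 cup × 7/5 × 245 g/cup ÷ 28.35 g/oz ≈ 16 oz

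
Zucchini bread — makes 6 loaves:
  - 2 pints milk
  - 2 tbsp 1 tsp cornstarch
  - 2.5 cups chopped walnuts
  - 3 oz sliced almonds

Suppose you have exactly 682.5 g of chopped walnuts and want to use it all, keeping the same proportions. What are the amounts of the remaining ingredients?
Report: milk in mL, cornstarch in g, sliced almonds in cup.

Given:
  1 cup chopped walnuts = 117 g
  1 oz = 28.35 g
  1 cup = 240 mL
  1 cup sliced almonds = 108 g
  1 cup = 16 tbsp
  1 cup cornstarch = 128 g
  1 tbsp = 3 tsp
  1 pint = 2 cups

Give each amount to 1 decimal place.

The original recipe has 292.5 g of chopped walnuts, so the scaling factor is 682.5 ÷ 292.5 = 7/3.
milk: 2 pint × 7/3 × 2 cup/pint × 240 mL/cup = 2240.0 mL
cornstarch: (2 tbsp + 1 tsp = 7/3 tbsp) × 7/3 ÷ 16 tbsp/cup × 128 g/cup ≈ 43.6 g
sliced almonds: 3 oz × 7/3 × 28.35 g/oz ÷ 108 g/cup ≈ 1.8 cup

milk: 2240.0 mL; cornstarch: 43.6 g; sliced almonds: 1.8 cup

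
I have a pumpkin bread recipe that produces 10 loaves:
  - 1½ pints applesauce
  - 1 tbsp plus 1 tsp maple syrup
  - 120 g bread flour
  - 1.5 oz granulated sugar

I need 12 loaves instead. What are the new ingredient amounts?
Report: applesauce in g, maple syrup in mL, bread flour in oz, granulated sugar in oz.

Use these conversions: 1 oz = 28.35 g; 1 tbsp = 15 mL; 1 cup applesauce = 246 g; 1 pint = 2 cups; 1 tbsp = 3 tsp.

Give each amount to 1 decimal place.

Scaling factor: 12/10 = 6/5 = 1.2.
applesauce: 1.5 pint × 6/5 × 2 cup/pint × 246 g/cup = 885.6 g
maple syrup: (1 tbsp + 1 tsp = 4/3 tbsp) × 6/5 × 15 mL/tbsp = 24.0 mL
bread flour: 120 g × 6/5 ÷ 28.35 g/oz ≈ 5.1 oz
granulated sugar: 1.5 oz × 6/5 = 1.8 oz

applesauce: 885.6 g; maple syrup: 24.0 mL; bread flour: 5.1 oz; granulated sugar: 1.8 oz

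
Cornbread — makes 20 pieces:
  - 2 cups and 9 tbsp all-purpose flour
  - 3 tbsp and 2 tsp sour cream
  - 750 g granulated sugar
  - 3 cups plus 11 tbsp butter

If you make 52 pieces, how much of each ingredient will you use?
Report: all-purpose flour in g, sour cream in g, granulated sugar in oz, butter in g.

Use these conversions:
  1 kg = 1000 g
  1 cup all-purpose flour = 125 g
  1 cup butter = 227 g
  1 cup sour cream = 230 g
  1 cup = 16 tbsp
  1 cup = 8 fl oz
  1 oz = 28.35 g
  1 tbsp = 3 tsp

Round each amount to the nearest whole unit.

all-purpose flour: 833 g; sour cream: 137 g; granulated sugar: 69 oz; butter: 2176 g

Scaling factor: 52/20 = 13/5 = 2.6.
all-purpose flour: (2 cup + 9 tbsp = 2.5625 cup) × 13/5 × 125 g/cup ≈ 833 g
sour cream: (3 tbsp + 2 tsp = 11/3 tbsp) × 13/5 ÷ 16 tbsp/cup × 230 g/cup ≈ 137 g
granulated sugar: 750 g × 13/5 ÷ 28.35 g/oz ≈ 69 oz
butter: (3 cup + 11 tbsp = 3.6875 cup) × 13/5 × 227 g/cup ≈ 2176 g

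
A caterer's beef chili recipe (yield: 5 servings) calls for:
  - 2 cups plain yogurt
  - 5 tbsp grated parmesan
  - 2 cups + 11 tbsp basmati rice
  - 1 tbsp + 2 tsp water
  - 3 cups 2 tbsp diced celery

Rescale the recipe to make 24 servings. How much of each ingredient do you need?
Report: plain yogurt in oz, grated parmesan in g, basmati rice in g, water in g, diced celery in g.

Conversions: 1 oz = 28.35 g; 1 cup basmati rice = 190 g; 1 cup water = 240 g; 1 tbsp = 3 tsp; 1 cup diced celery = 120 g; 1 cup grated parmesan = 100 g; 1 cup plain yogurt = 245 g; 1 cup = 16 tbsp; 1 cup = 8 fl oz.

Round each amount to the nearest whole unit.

plain yogurt: 83 oz; grated parmesan: 150 g; basmati rice: 2451 g; water: 120 g; diced celery: 1800 g

Scaling factor: 24/5 = 4.8.
plain yogurt: 2 cup × 24/5 × 245 g/cup ÷ 28.35 g/oz ≈ 83 oz
grated parmesan: 5 tbsp × 24/5 ÷ 16 tbsp/cup × 100 g/cup = 150 g
basmati rice: (2 cup + 11 tbsp = 2.6875 cup) × 24/5 × 190 g/cup = 2451 g
water: (1 tbsp + 2 tsp = 5/3 tbsp) × 24/5 ÷ 16 tbsp/cup × 240 g/cup = 120 g
diced celery: (3 cup + 2 tbsp = 3.125 cup) × 24/5 × 120 g/cup = 1800 g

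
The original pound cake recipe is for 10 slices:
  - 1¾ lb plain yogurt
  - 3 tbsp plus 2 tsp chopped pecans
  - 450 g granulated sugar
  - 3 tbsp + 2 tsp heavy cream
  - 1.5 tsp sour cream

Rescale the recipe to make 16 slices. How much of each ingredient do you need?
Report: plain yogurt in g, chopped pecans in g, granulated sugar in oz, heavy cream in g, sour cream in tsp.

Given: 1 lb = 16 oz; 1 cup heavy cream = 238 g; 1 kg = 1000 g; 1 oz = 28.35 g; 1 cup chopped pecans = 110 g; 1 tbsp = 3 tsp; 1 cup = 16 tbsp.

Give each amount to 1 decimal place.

Scaling factor: 16/10 = 8/5 = 1.6.
plain yogurt: 1.75 lb × 8/5 × 16 oz/lb × 28.35 g/oz ≈ 1270.1 g
chopped pecans: (3 tbsp + 2 tsp = 11/3 tbsp) × 8/5 ÷ 16 tbsp/cup × 110 g/cup ≈ 40.3 g
granulated sugar: 450 g × 8/5 ÷ 28.35 g/oz ≈ 25.4 oz
heavy cream: (3 tbsp + 2 tsp = 11/3 tbsp) × 8/5 ÷ 16 tbsp/cup × 238 g/cup ≈ 87.3 g
sour cream: 1.5 tsp × 8/5 = 2.4 tsp

plain yogurt: 1270.1 g; chopped pecans: 40.3 g; granulated sugar: 25.4 oz; heavy cream: 87.3 g; sour cream: 2.4 tsp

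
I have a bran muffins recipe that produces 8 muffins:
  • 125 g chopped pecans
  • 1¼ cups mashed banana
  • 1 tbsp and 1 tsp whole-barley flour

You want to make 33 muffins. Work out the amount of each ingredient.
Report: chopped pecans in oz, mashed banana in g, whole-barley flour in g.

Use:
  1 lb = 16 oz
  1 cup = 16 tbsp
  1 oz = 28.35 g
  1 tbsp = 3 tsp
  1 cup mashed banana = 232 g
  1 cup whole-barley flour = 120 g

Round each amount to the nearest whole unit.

chopped pecans: 18 oz; mashed banana: 1196 g; whole-barley flour: 41 g

Scaling factor: 33/8 = 4.125.
chopped pecans: 125 g × 33/8 ÷ 28.35 g/oz ≈ 18 oz
mashed banana: 1.25 cup × 33/8 × 232 g/cup ≈ 1196 g
whole-barley flour: (1 tbsp + 1 tsp = 4/3 tbsp) × 33/8 ÷ 16 tbsp/cup × 120 g/cup ≈ 41 g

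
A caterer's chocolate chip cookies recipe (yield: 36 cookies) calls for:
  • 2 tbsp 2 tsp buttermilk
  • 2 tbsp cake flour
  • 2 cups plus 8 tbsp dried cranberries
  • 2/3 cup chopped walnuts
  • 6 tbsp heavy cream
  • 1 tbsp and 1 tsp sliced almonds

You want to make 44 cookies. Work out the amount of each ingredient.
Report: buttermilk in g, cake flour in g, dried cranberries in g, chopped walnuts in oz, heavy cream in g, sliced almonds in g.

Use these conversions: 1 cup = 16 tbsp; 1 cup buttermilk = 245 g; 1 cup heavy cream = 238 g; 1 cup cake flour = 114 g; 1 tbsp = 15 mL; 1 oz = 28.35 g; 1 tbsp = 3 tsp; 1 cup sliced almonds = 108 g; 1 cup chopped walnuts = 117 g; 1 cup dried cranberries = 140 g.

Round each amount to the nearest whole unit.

buttermilk: 50 g; cake flour: 17 g; dried cranberries: 428 g; chopped walnuts: 3 oz; heavy cream: 109 g; sliced almonds: 11 g

Scaling factor: 44/36 = 11/9.
buttermilk: (2 tbsp + 2 tsp = 8/3 tbsp) × 11/9 ÷ 16 tbsp/cup × 245 g/cup ≈ 50 g
cake flour: 2 tbsp × 11/9 ÷ 16 tbsp/cup × 114 g/cup ≈ 17 g
dried cranberries: (2 cup + 8 tbsp = 2.5 cup) × 11/9 × 140 g/cup ≈ 428 g
chopped walnuts: 2/3 cup × 11/9 × 117 g/cup ÷ 28.35 g/oz ≈ 3 oz
heavy cream: 6 tbsp × 11/9 ÷ 16 tbsp/cup × 238 g/cup ≈ 109 g
sliced almonds: (1 tbsp + 1 tsp = 4/3 tbsp) × 11/9 ÷ 16 tbsp/cup × 108 g/cup = 11 g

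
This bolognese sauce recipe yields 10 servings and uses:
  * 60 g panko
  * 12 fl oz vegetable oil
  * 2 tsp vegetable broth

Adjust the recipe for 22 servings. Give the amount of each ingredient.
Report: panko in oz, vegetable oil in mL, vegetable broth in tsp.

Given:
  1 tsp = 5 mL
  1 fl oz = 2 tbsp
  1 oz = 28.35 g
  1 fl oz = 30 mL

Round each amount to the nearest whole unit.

Scaling factor: 22/10 = 11/5 = 2.2.
panko: 60 g × 11/5 ÷ 28.35 g/oz ≈ 5 oz
vegetable oil: 12 fl oz × 11/5 × 30 mL/fl oz = 792 mL
vegetable broth: 2 tsp × 11/5 ≈ 4 tsp

panko: 5 oz; vegetable oil: 792 mL; vegetable broth: 4 tsp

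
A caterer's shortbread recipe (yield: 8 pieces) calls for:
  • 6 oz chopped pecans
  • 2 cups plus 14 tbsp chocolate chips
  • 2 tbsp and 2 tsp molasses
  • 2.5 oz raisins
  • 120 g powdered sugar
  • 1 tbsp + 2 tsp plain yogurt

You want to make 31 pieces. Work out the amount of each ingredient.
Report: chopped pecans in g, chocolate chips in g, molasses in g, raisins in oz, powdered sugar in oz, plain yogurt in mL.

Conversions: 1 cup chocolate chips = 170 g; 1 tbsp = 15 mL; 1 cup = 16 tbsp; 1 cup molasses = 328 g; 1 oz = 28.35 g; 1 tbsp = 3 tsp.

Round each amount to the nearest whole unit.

chopped pecans: 659 g; chocolate chips: 1894 g; molasses: 212 g; raisins: 10 oz; powdered sugar: 16 oz; plain yogurt: 97 mL

Scaling factor: 31/8 = 3.875.
chopped pecans: 6 oz × 31/8 × 28.35 g/oz ≈ 659 g
chocolate chips: (2 cup + 14 tbsp = 2.875 cup) × 31/8 × 170 g/cup ≈ 1894 g
molasses: (2 tbsp + 2 tsp = 8/3 tbsp) × 31/8 ÷ 16 tbsp/cup × 328 g/cup ≈ 212 g
raisins: 2.5 oz × 31/8 ≈ 10 oz
powdered sugar: 120 g × 31/8 ÷ 28.35 g/oz ≈ 16 oz
plain yogurt: (1 tbsp + 2 tsp = 5/3 tbsp) × 31/8 × 15 mL/tbsp ≈ 97 mL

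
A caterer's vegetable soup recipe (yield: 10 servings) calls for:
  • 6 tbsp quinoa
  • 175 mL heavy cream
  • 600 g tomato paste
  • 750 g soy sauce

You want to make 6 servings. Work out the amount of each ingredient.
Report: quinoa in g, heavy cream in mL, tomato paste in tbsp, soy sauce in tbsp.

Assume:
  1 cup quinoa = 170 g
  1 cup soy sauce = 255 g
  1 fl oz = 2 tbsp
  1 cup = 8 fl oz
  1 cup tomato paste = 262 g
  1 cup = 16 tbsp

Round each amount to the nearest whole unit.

Scaling factor: 6/10 = 3/5 = 0.6.
quinoa: 6 tbsp × 3/5 ÷ 16 tbsp/cup × 170 g/cup ≈ 38 g
heavy cream: 175 mL × 3/5 = 105 mL
tomato paste: 600 g × 3/5 ÷ 262 g/cup × 16 tbsp/cup ≈ 22 tbsp
soy sauce: 750 g × 3/5 ÷ 255 g/cup × 16 tbsp/cup ≈ 28 tbsp

quinoa: 38 g; heavy cream: 105 mL; tomato paste: 22 tbsp; soy sauce: 28 tbsp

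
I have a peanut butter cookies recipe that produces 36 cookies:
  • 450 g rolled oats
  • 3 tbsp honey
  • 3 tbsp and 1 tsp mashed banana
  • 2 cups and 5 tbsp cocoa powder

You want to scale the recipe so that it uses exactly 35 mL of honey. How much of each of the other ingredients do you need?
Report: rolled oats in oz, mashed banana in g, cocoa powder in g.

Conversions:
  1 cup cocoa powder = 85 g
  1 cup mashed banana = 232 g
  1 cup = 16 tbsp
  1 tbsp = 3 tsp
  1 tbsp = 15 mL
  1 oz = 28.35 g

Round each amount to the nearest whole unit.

rolled oats: 12 oz; mashed banana: 38 g; cocoa powder: 153 g

The original recipe has 45 mL of honey, so the scaling factor is 35 ÷ 45 = 7/9.
rolled oats: 450 g × 7/9 ÷ 28.35 g/oz ≈ 12 oz
mashed banana: (3 tbsp + 1 tsp = 10/3 tbsp) × 7/9 ÷ 16 tbsp/cup × 232 g/cup ≈ 38 g
cocoa powder: (2 cup + 5 tbsp = 2.3125 cup) × 7/9 × 85 g/cup ≈ 153 g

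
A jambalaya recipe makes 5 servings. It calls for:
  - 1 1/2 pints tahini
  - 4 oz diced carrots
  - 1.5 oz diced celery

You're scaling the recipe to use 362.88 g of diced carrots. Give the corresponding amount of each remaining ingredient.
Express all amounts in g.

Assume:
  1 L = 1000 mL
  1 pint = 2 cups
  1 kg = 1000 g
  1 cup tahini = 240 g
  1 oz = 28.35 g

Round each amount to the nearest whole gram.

The original recipe has 113.4 g of diced carrots, so the scaling factor is 362.88 ÷ 113.4 = 16/5 = 3.2.
tahini: 1.5 pint × 16/5 × 2 cup/pint × 240 g/cup = 2304 g
diced celery: 1.5 oz × 16/5 × 28.35 g/oz ≈ 136 g

tahini: 2304 g; diced celery: 136 g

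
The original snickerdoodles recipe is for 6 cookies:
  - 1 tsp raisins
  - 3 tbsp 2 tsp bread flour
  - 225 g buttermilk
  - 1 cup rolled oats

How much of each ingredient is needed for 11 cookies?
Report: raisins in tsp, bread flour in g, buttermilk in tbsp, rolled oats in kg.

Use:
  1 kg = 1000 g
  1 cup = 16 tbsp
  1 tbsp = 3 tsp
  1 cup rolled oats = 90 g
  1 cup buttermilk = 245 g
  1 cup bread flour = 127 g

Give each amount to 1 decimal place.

Scaling factor: 11/6.
raisins: 1 tsp × 11/6 ≈ 1.8 tsp
bread flour: (3 tbsp + 2 tsp = 11/3 tbsp) × 11/6 ÷ 16 tbsp/cup × 127 g/cup ≈ 53.4 g
buttermilk: 225 g × 11/6 ÷ 245 g/cup × 16 tbsp/cup ≈ 26.9 tbsp
rolled oats: 1 cup × 11/6 × 90 g/cup ÷ 1000 g/kg ≈ 0.2 kg

raisins: 1.8 tsp; bread flour: 53.4 g; buttermilk: 26.9 tbsp; rolled oats: 0.2 kg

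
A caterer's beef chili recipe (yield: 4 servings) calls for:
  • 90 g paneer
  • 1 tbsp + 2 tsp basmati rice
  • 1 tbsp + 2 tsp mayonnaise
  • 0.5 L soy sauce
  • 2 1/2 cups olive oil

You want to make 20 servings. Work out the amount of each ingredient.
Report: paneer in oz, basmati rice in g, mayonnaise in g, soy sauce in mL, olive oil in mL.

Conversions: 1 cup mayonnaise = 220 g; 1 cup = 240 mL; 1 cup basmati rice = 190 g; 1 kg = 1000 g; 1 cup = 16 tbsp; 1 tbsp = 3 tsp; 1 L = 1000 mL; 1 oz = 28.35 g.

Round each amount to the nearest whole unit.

paneer: 16 oz; basmati rice: 99 g; mayonnaise: 115 g; soy sauce: 2500 mL; olive oil: 3000 mL

Scaling factor: 20/4 = 5.
paneer: 90 g × 5 ÷ 28.35 g/oz ≈ 16 oz
basmati rice: (1 tbsp + 2 tsp = 5/3 tbsp) × 5 ÷ 16 tbsp/cup × 190 g/cup ≈ 99 g
mayonnaise: (1 tbsp + 2 tsp = 5/3 tbsp) × 5 ÷ 16 tbsp/cup × 220 g/cup ≈ 115 g
soy sauce: 0.5 L × 5 × 1000 mL/L = 2500 mL
olive oil: 2.5 cup × 5 × 240 mL/cup = 3000 mL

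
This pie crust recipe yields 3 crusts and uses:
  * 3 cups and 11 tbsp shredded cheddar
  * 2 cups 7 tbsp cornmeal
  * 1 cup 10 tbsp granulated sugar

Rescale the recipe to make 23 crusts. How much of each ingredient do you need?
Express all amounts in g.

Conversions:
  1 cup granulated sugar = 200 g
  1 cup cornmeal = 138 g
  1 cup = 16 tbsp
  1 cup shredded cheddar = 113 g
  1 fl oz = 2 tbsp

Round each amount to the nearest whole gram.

shredded cheddar: 3195 g; cornmeal: 2579 g; granulated sugar: 2492 g

Scaling factor: 23/3.
shredded cheddar: (3 cup + 11 tbsp = 3.6875 cup) × 23/3 × 113 g/cup ≈ 3195 g
cornmeal: (2 cup + 7 tbsp = 2.4375 cup) × 23/3 × 138 g/cup ≈ 2579 g
granulated sugar: (1 cup + 10 tbsp = 1.625 cup) × 23/3 × 200 g/cup ≈ 2492 g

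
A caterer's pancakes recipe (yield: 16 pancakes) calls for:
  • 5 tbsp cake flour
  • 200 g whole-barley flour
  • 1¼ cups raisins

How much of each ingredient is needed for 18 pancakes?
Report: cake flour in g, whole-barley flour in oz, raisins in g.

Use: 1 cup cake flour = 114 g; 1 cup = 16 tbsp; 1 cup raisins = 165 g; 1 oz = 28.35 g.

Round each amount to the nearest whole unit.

Scaling factor: 18/16 = 9/8 = 1.125.
cake flour: 5 tbsp × 9/8 ÷ 16 tbsp/cup × 114 g/cup ≈ 40 g
whole-barley flour: 200 g × 9/8 ÷ 28.35 g/oz ≈ 8 oz
raisins: 1.25 cup × 9/8 × 165 g/cup ≈ 232 g

cake flour: 40 g; whole-barley flour: 8 oz; raisins: 232 g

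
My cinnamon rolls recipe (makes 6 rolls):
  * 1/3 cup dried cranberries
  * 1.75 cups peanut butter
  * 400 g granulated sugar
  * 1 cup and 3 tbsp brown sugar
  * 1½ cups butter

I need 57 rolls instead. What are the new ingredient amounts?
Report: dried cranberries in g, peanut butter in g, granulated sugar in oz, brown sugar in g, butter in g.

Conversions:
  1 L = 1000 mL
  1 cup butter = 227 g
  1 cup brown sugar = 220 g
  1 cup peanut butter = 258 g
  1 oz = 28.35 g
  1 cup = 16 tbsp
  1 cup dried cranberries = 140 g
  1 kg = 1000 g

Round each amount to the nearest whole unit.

Scaling factor: 57/6 = 19/2 = 9.5.
dried cranberries: 1/3 cup × 19/2 × 140 g/cup ≈ 443 g
peanut butter: 1.75 cup × 19/2 × 258 g/cup ≈ 4289 g
granulated sugar: 400 g × 19/2 ÷ 28.35 g/oz ≈ 134 oz
brown sugar: (1 cup + 3 tbsp = 1.1875 cup) × 19/2 × 220 g/cup ≈ 2482 g
butter: 1.5 cup × 19/2 × 227 g/cup ≈ 3235 g

dried cranberries: 443 g; peanut butter: 4289 g; granulated sugar: 134 oz; brown sugar: 2482 g; butter: 3235 g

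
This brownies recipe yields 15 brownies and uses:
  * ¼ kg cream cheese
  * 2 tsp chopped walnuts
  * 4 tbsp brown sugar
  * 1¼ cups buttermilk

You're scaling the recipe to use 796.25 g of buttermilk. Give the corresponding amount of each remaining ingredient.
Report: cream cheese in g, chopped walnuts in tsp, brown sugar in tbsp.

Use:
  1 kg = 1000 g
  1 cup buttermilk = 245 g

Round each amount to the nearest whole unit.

The original recipe has 306.25 g of buttermilk, so the scaling factor is 796.25 ÷ 306.25 = 13/5 = 2.6.
cream cheese: 0.25 kg × 13/5 × 1000 g/kg = 650 g
chopped walnuts: 2 tsp × 13/5 ≈ 5 tsp
brown sugar: 4 tbsp × 13/5 ≈ 10 tbsp

cream cheese: 650 g; chopped walnuts: 5 tsp; brown sugar: 10 tbsp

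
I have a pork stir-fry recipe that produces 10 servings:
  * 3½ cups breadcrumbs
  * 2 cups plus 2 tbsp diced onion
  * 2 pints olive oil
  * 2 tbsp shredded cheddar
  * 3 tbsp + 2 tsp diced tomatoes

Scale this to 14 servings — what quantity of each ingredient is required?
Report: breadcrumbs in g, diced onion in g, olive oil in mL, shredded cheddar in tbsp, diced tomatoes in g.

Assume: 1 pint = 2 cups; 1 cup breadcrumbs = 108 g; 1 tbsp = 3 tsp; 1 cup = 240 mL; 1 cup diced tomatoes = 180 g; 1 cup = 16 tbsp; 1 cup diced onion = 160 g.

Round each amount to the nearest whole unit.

breadcrumbs: 529 g; diced onion: 476 g; olive oil: 1344 mL; shredded cheddar: 3 tbsp; diced tomatoes: 58 g

Scaling factor: 14/10 = 7/5 = 1.4.
breadcrumbs: 3.5 cup × 7/5 × 108 g/cup ≈ 529 g
diced onion: (2 cup + 2 tbsp = 2.125 cup) × 7/5 × 160 g/cup = 476 g
olive oil: 2 pint × 7/5 × 2 cup/pint × 240 mL/cup = 1344 mL
shredded cheddar: 2 tbsp × 7/5 ≈ 3 tbsp
diced tomatoes: (3 tbsp + 2 tsp = 11/3 tbsp) × 7/5 ÷ 16 tbsp/cup × 180 g/cup ≈ 58 g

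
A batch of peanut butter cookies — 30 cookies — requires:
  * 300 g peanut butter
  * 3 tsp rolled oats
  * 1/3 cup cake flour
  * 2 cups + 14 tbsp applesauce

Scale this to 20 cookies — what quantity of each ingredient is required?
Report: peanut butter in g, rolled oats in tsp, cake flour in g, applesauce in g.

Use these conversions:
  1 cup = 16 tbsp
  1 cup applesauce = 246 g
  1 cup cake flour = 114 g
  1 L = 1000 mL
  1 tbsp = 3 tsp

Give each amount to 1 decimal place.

peanut butter: 200.0 g; rolled oats: 2.0 tsp; cake flour: 25.3 g; applesauce: 471.5 g

Scaling factor: 20/30 = 2/3.
peanut butter: 300 g × 2/3 = 200.0 g
rolled oats: 3 tsp × 2/3 = 2.0 tsp
cake flour: 1/3 cup × 2/3 × 114 g/cup ≈ 25.3 g
applesauce: (2 cup + 14 tbsp = 2.875 cup) × 2/3 × 246 g/cup = 471.5 g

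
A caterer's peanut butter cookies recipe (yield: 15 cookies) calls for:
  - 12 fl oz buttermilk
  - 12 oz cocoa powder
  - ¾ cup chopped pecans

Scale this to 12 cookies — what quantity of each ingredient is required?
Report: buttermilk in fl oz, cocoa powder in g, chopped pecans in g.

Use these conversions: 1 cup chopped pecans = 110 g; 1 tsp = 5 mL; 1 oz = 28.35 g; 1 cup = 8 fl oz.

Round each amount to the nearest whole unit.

buttermilk: 10 fl oz; cocoa powder: 272 g; chopped pecans: 66 g

Scaling factor: 12/15 = 4/5 = 0.8.
buttermilk: 12 fl oz × 4/5 ≈ 10 fl oz
cocoa powder: 12 oz × 4/5 × 28.35 g/oz ≈ 272 g
chopped pecans: 0.75 cup × 4/5 × 110 g/cup = 66 g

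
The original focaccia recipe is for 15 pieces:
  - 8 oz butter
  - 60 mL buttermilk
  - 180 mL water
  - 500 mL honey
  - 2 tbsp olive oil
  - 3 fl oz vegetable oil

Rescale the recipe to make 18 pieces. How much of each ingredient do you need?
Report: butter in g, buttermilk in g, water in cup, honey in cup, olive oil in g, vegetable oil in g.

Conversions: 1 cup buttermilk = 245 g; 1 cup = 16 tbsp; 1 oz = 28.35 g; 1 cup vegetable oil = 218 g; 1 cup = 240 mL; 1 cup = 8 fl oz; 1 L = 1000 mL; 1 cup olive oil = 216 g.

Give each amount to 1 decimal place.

Scaling factor: 18/15 = 6/5 = 1.2.
butter: 8 oz × 6/5 × 28.35 g/oz ≈ 272.2 g
buttermilk: 60 mL × 6/5 ÷ 240 mL/cup × 245 g/cup = 73.5 g
water: 180 mL × 6/5 ÷ 240 mL/cup = 0.9 cup
honey: 500 mL × 6/5 ÷ 240 mL/cup = 2.5 cup
olive oil: 2 tbsp × 6/5 ÷ 16 tbsp/cup × 216 g/cup = 32.4 g
vegetable oil: 3 fl oz × 6/5 ÷ 8 fl oz/cup × 218 g/cup = 98.1 g

butter: 272.2 g; buttermilk: 73.5 g; water: 0.9 cup; honey: 2.5 cup; olive oil: 32.4 g; vegetable oil: 98.1 g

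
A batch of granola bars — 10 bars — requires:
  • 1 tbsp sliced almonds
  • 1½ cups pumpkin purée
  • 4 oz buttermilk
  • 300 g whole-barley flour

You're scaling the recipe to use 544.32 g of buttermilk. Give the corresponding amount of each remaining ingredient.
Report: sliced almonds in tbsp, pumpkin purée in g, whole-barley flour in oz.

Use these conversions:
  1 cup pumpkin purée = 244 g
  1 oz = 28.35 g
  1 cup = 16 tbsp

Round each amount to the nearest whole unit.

The original recipe has 113.4 g of buttermilk, so the scaling factor is 544.32 ÷ 113.4 = 24/5 = 4.8.
sliced almonds: 1 tbsp × 24/5 ≈ 5 tbsp
pumpkin purée: 1.5 cup × 24/5 × 244 g/cup ≈ 1757 g
whole-barley flour: 300 g × 24/5 ÷ 28.35 g/oz ≈ 51 oz

sliced almonds: 5 tbsp; pumpkin purée: 1757 g; whole-barley flour: 51 oz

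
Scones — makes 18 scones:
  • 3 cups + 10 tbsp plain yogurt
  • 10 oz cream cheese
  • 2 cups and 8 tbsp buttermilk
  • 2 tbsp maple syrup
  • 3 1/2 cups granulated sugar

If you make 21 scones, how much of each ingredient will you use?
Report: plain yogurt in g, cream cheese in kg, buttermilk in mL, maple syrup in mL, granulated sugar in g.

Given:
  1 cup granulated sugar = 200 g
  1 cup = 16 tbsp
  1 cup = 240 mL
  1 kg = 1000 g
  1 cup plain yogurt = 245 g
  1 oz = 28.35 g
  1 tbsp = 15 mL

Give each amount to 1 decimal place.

plain yogurt: 1036.1 g; cream cheese: 0.3 kg; buttermilk: 700.0 mL; maple syrup: 35.0 mL; granulated sugar: 816.7 g

Scaling factor: 21/18 = 7/6.
plain yogurt: (3 cup + 10 tbsp = 3.625 cup) × 7/6 × 245 g/cup ≈ 1036.1 g
cream cheese: 10 oz × 7/6 × 28.35 g/oz ÷ 1000 g/kg ≈ 0.3 kg
buttermilk: (2 cup + 8 tbsp = 2.5 cup) × 7/6 × 240 mL/cup = 700.0 mL
maple syrup: 2 tbsp × 7/6 × 15 mL/tbsp = 35.0 mL
granulated sugar: 3.5 cup × 7/6 × 200 g/cup ≈ 816.7 g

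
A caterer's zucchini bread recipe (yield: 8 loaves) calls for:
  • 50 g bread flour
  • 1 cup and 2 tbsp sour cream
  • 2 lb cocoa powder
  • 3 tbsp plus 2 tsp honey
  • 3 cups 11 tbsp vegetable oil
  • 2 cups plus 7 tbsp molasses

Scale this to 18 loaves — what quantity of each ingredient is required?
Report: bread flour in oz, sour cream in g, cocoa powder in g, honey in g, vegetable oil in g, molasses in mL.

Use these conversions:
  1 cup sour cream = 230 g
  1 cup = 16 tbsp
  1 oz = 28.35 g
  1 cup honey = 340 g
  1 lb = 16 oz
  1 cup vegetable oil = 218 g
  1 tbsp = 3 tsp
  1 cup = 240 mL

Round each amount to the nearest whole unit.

Scaling factor: 18/8 = 9/4 = 2.25.
bread flour: 50 g × 9/4 ÷ 28.35 g/oz ≈ 4 oz
sour cream: (1 cup + 2 tbsp = 1.125 cup) × 9/4 × 230 g/cup ≈ 582 g
cocoa powder: 2 lb × 9/4 × 16 oz/lb × 28.35 g/oz ≈ 2041 g
honey: (3 tbsp + 2 tsp = 11/3 tbsp) × 9/4 ÷ 16 tbsp/cup × 340 g/cup ≈ 175 g
vegetable oil: (3 cup + 11 tbsp = 3.6875 cup) × 9/4 × 218 g/cup ≈ 1809 g
molasses: (2 cup + 7 tbsp = 2.4375 cup) × 9/4 × 240 mL/cup ≈ 1316 mL

bread flour: 4 oz; sour cream: 582 g; cocoa powder: 2041 g; honey: 175 g; vegetable oil: 1809 g; molasses: 1316 mL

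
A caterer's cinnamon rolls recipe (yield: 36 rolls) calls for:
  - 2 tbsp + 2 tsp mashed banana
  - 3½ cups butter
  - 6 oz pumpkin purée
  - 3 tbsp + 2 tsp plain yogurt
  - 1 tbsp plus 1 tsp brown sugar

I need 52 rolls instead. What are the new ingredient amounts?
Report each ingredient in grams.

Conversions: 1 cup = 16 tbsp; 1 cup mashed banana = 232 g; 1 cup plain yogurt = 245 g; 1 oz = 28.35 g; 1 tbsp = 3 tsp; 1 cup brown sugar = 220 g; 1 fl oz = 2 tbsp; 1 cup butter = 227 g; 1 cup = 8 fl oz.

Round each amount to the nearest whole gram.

mashed banana: 56 g; butter: 1148 g; pumpkin purée: 246 g; plain yogurt: 81 g; brown sugar: 26 g

Scaling factor: 52/36 = 13/9.
mashed banana: (2 tbsp + 2 tsp = 8/3 tbsp) × 13/9 ÷ 16 tbsp/cup × 232 g/cup ≈ 56 g
butter: 3.5 cup × 13/9 × 227 g/cup ≈ 1148 g
pumpkin purée: 6 oz × 13/9 × 28.35 g/oz ≈ 246 g
plain yogurt: (3 tbsp + 2 tsp = 11/3 tbsp) × 13/9 ÷ 16 tbsp/cup × 245 g/cup ≈ 81 g
brown sugar: (1 tbsp + 1 tsp = 4/3 tbsp) × 13/9 ÷ 16 tbsp/cup × 220 g/cup ≈ 26 g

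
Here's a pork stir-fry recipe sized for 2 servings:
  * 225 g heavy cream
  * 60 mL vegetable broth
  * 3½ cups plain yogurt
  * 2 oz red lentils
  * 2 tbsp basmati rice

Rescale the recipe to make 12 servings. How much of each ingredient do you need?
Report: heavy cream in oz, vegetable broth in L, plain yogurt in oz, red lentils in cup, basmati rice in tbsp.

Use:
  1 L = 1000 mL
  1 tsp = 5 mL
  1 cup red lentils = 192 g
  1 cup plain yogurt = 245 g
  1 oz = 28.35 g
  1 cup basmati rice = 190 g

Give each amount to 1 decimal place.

Scaling factor: 12/2 = 6.
heavy cream: 225 g × 6 ÷ 28.35 g/oz ≈ 47.6 oz
vegetable broth: 60 mL × 6 ÷ 1000 mL/L ≈ 0.4 L
plain yogurt: 3.5 cup × 6 × 245 g/cup ÷ 28.35 g/oz ≈ 181.5 oz
red lentils: 2 oz × 6 × 28.35 g/oz ÷ 192 g/cup ≈ 1.8 cup
basmati rice: 2 tbsp × 6 = 12.0 tbsp

heavy cream: 47.6 oz; vegetable broth: 0.4 L; plain yogurt: 181.5 oz; red lentils: 1.8 cup; basmati rice: 12.0 tbsp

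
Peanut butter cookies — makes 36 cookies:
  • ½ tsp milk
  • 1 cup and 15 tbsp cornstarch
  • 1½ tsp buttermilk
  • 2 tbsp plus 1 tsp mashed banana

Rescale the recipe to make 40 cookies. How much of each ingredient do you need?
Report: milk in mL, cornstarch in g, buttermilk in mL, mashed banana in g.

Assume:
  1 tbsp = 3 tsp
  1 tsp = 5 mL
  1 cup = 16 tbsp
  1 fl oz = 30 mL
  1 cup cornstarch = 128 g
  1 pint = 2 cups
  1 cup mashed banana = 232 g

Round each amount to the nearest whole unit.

Scaling factor: 40/36 = 10/9.
milk: 0.5 tsp × 10/9 × 5 mL/tsp ≈ 3 mL
cornstarch: (1 cup + 15 tbsp = 1.9375 cup) × 10/9 × 128 g/cup ≈ 276 g
buttermilk: 1.5 tsp × 10/9 × 5 mL/tsp ≈ 8 mL
mashed banana: (2 tbsp + 1 tsp = 7/3 tbsp) × 10/9 ÷ 16 tbsp/cup × 232 g/cup ≈ 38 g

milk: 3 mL; cornstarch: 276 g; buttermilk: 8 mL; mashed banana: 38 g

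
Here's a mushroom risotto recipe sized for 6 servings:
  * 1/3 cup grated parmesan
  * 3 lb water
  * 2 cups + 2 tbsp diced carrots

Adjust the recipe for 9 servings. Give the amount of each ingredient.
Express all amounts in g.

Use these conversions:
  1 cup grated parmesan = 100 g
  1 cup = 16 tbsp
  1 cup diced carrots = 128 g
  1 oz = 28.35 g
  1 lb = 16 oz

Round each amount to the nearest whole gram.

Scaling factor: 9/6 = 3/2 = 1.5.
grated parmesan: 1/3 cup × 3/2 × 100 g/cup = 50 g
water: 3 lb × 3/2 × 16 oz/lb × 28.35 g/oz ≈ 2041 g
diced carrots: (2 cup + 2 tbsp = 2.125 cup) × 3/2 × 128 g/cup = 408 g

grated parmesan: 50 g; water: 2041 g; diced carrots: 408 g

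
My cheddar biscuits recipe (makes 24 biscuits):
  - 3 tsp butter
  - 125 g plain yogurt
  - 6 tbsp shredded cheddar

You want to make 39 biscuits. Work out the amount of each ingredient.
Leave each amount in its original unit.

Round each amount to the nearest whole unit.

butter: 5 tsp; plain yogurt: 203 g; shredded cheddar: 10 tbsp

Scaling factor: 39/24 = 13/8 = 1.625.
butter: 3 tsp × 13/8 ≈ 5 tsp
plain yogurt: 125 g × 13/8 ≈ 203 g
shredded cheddar: 6 tbsp × 13/8 ≈ 10 tbsp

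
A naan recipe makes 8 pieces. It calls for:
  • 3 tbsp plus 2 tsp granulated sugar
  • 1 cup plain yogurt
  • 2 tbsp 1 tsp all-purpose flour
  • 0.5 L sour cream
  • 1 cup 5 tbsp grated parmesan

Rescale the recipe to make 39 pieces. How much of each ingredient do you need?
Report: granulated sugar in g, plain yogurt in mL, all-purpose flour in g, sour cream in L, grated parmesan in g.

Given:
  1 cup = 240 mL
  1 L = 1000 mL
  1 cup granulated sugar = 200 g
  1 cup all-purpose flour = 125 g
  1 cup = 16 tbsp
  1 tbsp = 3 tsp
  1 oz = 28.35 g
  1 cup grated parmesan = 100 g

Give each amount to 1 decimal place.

Scaling factor: 39/8 = 4.875.
granulated sugar: (3 tbsp + 2 tsp = 11/3 tbsp) × 39/8 ÷ 16 tbsp/cup × 200 g/cup ≈ 223.4 g
plain yogurt: 1 cup × 39/8 × 240 mL/cup = 1170.0 mL
all-purpose flour: (2 tbsp + 1 tsp = 7/3 tbsp) × 39/8 ÷ 16 tbsp/cup × 125 g/cup ≈ 88.9 g
sour cream: 0.5 L × 39/8 ≈ 2.4 L
grated parmesan: (1 cup + 5 tbsp = 1.3125 cup) × 39/8 × 100 g/cup ≈ 639.8 g

granulated sugar: 223.4 g; plain yogurt: 1170.0 mL; all-purpose flour: 88.9 g; sour cream: 2.4 L; grated parmesan: 639.8 g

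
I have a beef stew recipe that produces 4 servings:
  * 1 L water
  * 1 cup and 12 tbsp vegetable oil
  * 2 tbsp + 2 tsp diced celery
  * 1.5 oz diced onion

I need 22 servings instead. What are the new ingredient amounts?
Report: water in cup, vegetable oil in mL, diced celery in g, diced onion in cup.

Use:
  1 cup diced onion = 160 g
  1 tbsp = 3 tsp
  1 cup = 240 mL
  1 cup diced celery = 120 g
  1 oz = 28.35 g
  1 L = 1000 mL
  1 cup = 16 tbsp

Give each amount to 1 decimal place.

Scaling factor: 22/4 = 11/2 = 5.5.
water: 1 L × 11/2 × 1000 mL/L ÷ 240 mL/cup ≈ 22.9 cup
vegetable oil: (1 cup + 12 tbsp = 1.75 cup) × 11/2 × 240 mL/cup = 2310.0 mL
diced celery: (2 tbsp + 2 tsp = 8/3 tbsp) × 11/2 ÷ 16 tbsp/cup × 120 g/cup = 110.0 g
diced onion: 1.5 oz × 11/2 × 28.35 g/oz ÷ 160 g/cup ≈ 1.5 cup

water: 22.9 cup; vegetable oil: 2310.0 mL; diced celery: 110.0 g; diced onion: 1.5 cup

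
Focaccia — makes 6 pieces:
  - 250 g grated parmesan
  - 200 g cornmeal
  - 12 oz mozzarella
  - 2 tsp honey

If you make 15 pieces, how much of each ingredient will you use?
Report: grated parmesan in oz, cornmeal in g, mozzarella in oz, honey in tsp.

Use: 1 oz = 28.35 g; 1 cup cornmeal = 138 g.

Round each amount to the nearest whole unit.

Scaling factor: 15/6 = 5/2 = 2.5.
grated parmesan: 250 g × 5/2 ÷ 28.35 g/oz ≈ 22 oz
cornmeal: 200 g × 5/2 = 500 g
mozzarella: 12 oz × 5/2 = 30 oz
honey: 2 tsp × 5/2 = 5 tsp

grated parmesan: 22 oz; cornmeal: 500 g; mozzarella: 30 oz; honey: 5 tsp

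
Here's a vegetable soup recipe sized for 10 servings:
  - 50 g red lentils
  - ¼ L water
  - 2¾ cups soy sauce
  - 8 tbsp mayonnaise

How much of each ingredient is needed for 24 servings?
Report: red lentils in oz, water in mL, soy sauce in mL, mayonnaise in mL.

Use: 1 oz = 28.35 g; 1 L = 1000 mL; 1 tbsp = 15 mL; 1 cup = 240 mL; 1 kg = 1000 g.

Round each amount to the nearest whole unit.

Scaling factor: 24/10 = 12/5 = 2.4.
red lentils: 50 g × 12/5 ÷ 28.35 g/oz ≈ 4 oz
water: 0.25 L × 12/5 × 1000 mL/L = 600 mL
soy sauce: 2.75 cup × 12/5 × 240 mL/cup = 1584 mL
mayonnaise: 8 tbsp × 12/5 × 15 mL/tbsp = 288 mL

red lentils: 4 oz; water: 600 mL; soy sauce: 1584 mL; mayonnaise: 288 mL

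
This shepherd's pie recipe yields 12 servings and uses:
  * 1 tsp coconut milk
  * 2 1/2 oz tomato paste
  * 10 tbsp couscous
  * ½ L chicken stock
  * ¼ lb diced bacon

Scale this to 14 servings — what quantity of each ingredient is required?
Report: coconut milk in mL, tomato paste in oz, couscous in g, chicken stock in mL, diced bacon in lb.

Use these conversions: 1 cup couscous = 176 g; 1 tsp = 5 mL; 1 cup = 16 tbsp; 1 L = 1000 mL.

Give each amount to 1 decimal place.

Scaling factor: 14/12 = 7/6.
coconut milk: 1 tsp × 7/6 × 5 mL/tsp ≈ 5.8 mL
tomato paste: 2.5 oz × 7/6 ≈ 2.9 oz
couscous: 10 tbsp × 7/6 ÷ 16 tbsp/cup × 176 g/cup ≈ 128.3 g
chicken stock: 0.5 L × 7/6 × 1000 mL/L ≈ 583.3 mL
diced bacon: 0.25 lb × 7/6 ≈ 0.3 lb

coconut milk: 5.8 mL; tomato paste: 2.9 oz; couscous: 128.3 g; chicken stock: 583.3 mL; diced bacon: 0.3 lb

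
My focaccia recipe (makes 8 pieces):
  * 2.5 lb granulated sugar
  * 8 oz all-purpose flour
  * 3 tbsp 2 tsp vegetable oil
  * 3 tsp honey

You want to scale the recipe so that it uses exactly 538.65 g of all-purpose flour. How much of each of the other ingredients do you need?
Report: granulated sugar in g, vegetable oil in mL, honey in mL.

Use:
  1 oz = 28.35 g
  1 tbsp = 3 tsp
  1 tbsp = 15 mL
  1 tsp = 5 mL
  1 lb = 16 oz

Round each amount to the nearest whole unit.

granulated sugar: 2693 g; vegetable oil: 131 mL; honey: 36 mL

The original recipe has 226.8 g of all-purpose flour, so the scaling factor is 538.65 ÷ 226.8 = 19/8 = 2.375.
granulated sugar: 2.5 lb × 19/8 × 16 oz/lb × 28.35 g/oz ≈ 2693 g
vegetable oil: (3 tbsp + 2 tsp = 11/3 tbsp) × 19/8 × 15 mL/tbsp ≈ 131 mL
honey: 3 tsp × 19/8 × 5 mL/tsp ≈ 36 mL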